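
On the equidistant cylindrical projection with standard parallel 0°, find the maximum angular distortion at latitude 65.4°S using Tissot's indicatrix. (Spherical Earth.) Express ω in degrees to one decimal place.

In the plate carrée (x = Rλ, y = Rφ), meridians are true-scale (h = 1) and parallels are stretched by k = sec φ.
At 65.4°: h = 1.000, k = 2.402; principal scales a = 2.402, b = 1.000.
sin(ω/2) = (a − b)/(a + b) = 1.402/3.402 = 0.4121, so ω = 2 arcsin(0.4121) ≈ 48.7°.

48.7°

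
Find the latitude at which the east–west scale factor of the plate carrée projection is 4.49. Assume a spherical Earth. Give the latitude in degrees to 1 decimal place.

77.1°

Plate carrée: h = 1, k = sec φ along parallels.
sec φ = 4.49  ⇒  cos φ = 0.2227  ⇒  φ ≈ 77.1°.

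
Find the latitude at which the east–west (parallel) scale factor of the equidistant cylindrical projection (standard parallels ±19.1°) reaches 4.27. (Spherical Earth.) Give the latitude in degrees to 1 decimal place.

77.2°

In the equirectangular projection with standard parallel φ₀ = 19.1° (x = Rλ cos φ₀, y = Rφ), meridians are true-scale (h = 1) and the parallel scale is k = cos φ₀ / cos φ.
k = cos φ₀ / cos φ = 4.27  ⇒  cos φ = cos 19.1° / 4.27 = 0.2213.
φ = arccos(0.2213) ≈ 77.2°.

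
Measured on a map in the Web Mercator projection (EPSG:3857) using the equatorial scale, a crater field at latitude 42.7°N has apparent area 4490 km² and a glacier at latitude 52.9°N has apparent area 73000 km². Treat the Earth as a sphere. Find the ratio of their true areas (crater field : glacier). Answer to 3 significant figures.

Since Mercator area scale is 1/cos²φ, the true area equals the apparent area multiplied by cos²φ.
True area of crater field: 4490 × cos²(42.7°) = 4490 × 0.5401 = 2425 km².
True area of glacier: 73000 × cos²(52.9°) = 73000 × 0.3639 = 26560 km².
Ratio = 2425 / 26560 ≈ 0.0913.

0.0913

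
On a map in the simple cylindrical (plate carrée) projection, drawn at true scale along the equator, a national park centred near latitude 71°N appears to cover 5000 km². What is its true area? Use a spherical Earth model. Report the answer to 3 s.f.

For the equirectangular projection with φ₀ = 0 (plate carrée), h = 1 along meridians and k = sec φ along parallels.
Areal scale = h·k = 1 × sec φ; at 71°, h = 1.000, k = 3.072, so h·k = 3.072.
True area = apparent / (areal scale) = 5000 / 3.072 ≈ 1630 km².

1630 km²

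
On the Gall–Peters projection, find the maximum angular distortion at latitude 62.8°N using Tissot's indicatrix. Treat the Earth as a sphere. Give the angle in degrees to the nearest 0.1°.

Gall–Peters is a cylindrical equal-area projection with standard parallels at ±45°. For cylindrical equal-area with standard parallel φ₀, h = cos φ / cos φ₀ and k = cos φ₀ / cos φ, so h·k = 1.
At 62.8°: h = 0.6464, k = 1.547; principal scales a = 1.547, b = 0.6464.
sin(ω/2) = (a − b)/(a + b) = 0.9005/2.193 = 0.4106, so ω = 2 arcsin(0.4106) ≈ 48.5°.

48.5°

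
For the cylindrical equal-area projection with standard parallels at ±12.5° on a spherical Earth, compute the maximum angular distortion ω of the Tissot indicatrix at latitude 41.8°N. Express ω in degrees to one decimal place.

30.5°

For cylindrical equal-area with standard parallel φ₀, h = cos φ / cos φ₀ and k = cos φ₀ / cos φ, so h·k = 1.
At 41.8°: h = 0.7636, k = 1.310; principal scales a = 1.310, b = 0.7636.
sin(ω/2) = (a − b)/(a + b) = 0.5461/2.073 = 0.2634, so ω = 2 arcsin(0.2634) ≈ 30.5°.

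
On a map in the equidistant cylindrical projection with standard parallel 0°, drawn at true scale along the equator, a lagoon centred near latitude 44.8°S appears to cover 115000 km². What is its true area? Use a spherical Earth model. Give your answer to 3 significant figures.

Plate carrée maps x = Rλ, y = Rφ. The meridian scale is h = 1 and the parallel scale is k = 1/cos φ = sec φ.
Areal scale = h·k = 1 × sec φ; at 44.8°, h = 1.000, k = 1.409, so h·k = 1.409.
True area = apparent / (areal scale) = 115000 / 1.409 ≈ 81600 km².

81600 km²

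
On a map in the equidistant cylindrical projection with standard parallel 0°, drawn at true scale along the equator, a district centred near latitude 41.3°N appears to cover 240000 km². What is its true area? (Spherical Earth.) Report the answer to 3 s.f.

For the equirectangular projection with φ₀ = 0 (plate carrée), h = 1 along meridians and k = sec φ along parallels.
Areal scale = h·k = 1 × sec φ; at 41.3°, h = 1.000, k = 1.331, so h·k = 1.331.
True area = apparent / (areal scale) = 240000 / 1.331 ≈ 180000 km².

180000 km²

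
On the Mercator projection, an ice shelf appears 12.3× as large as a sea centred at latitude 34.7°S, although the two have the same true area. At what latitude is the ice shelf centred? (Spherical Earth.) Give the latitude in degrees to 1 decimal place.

76.4°

Mercator areal scale is sec²φ, so apparent-area ratio = sec²φ₁ / sec²φ₂ = cos²φ₂ / cos²φ₁.
cos²φ₂ / cos²φ₁ = 12.3  ⇒  cos φ₁ = cos 34.7° / √12.3 = 0.8221/3.507 = 0.2344.
φ₁ = arccos(0.2344) ≈ 76.4°.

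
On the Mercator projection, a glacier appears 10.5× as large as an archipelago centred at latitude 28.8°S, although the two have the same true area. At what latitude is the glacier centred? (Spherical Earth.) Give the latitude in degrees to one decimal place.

On Mercator, (apparent₁)/(apparent₂) = sec²φ₁ / sec²φ₂ when true areas are equal.
cos²φ₂ / cos²φ₁ = 10.5  ⇒  cos φ₁ = cos 28.8° / √10.5 = 0.8763/3.240 = 0.2704.
φ₁ = arccos(0.2704) ≈ 74.3°.

74.3°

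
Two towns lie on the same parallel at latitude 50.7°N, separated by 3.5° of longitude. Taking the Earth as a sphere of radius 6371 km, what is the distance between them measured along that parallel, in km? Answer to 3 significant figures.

Arc length along a parallel = R cos φ · Δλ (with Δλ in radians).
= 6371 × cos 50.7° × (3.5° × π/180) = 6371 × 0.6334 × 0.06109 ≈ 247 km.

247 km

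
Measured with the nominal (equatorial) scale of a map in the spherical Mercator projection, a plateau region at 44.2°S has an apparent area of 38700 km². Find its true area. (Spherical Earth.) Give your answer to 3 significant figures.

For Mercator, h = k = sec φ (a conformal cylindrical projection has a single point scale, 1/cos φ).
Areal scale = k² = sec²φ = 1/cos²(44.2°) = 1/0.7169² = 1.946.
True area = apparent / (areal scale) = 38700 / 1.946 ≈ 19900 km².

19900 km²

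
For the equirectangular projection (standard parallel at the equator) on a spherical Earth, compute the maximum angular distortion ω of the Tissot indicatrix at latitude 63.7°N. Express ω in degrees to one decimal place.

Plate carrée maps x = Rλ, y = Rφ. The meridian scale is h = 1 and the parallel scale is k = 1/cos φ = sec φ.
At 63.7°: h = 1.000, k = 2.257; principal scales a = 2.257, b = 1.000.
sin(ω/2) = (a − b)/(a + b) = 1.257/3.257 = 0.3859, so ω = 2 arcsin(0.3859) ≈ 45.4°.

45.4°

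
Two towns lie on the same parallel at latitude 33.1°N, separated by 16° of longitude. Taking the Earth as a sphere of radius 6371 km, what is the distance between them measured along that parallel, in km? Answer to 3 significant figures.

1490 km

Arc length along a parallel = R cos φ · Δλ (with Δλ in radians).
= 6371 × cos 33.1° × (16° × π/180) = 6371 × 0.8377 × 0.2793 ≈ 1490 km.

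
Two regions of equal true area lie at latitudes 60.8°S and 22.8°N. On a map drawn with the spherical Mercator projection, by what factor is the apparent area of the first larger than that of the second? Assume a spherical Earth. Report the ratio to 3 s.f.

Mercator areal scale is sec²φ.
At 60.8°: sec²(60.8°) = 1/0.4879² = 4.202.
At 22.8°: sec²(22.8°) = 1/0.9219² = 1.177.
Ratio = 4.202/1.177 = cos²(22.8°)/cos²(60.8°) ≈ 3.57.

3.57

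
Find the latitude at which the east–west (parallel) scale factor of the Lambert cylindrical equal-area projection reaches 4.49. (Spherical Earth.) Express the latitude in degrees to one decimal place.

The Lambert cylindrical equal-area projection is the cylindrical equal-area projection with its standard parallel at the equator (φ₀ = 0). A cylindrical equal-area projection with standard parallel φ₀ has meridian scale h = cos φ / cos φ₀ and parallel scale k = cos φ₀ / cos φ (so areas are preserved, h·k = 1).
k = cos φ₀ / cos φ = 4.49  ⇒  cos φ = cos 0° / 4.49 = 0.2227.
φ = arccos(0.2227) ≈ 77.1°.

77.1°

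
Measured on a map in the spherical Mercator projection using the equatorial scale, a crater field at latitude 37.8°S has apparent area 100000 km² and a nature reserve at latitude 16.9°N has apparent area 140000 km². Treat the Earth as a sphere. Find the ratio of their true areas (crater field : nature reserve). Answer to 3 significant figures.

Since Mercator area scale is 1/cos²φ, the true area equals the apparent area multiplied by cos²φ.
True area of crater field: 100000 × cos²(37.8°) = 100000 × 0.6243 = 62430 km².
True area of nature reserve: 140000 × cos²(16.9°) = 140000 × 0.9155 = 128200 km².
Ratio = 62430 / 128200 ≈ 0.487.

0.487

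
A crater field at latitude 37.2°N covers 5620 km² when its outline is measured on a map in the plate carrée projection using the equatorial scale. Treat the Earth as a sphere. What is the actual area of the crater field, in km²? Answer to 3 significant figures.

4480 km²

For the equirectangular projection with φ₀ = 0 (plate carrée), h = 1 along meridians and k = sec φ along parallels.
Areal scale = h·k = 1 × sec φ; at 37.2°, h = 1.000, k = 1.255, so h·k = 1.255.
True area = apparent / (areal scale) = 5620 / 1.255 ≈ 4480 km².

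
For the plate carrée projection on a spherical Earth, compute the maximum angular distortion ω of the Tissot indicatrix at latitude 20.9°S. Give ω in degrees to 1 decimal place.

For the equirectangular projection with φ₀ = 0 (plate carrée), h = 1 along meridians and k = sec φ along parallels.
At 20.9°: h = 1.000, k = 1.070; principal scales a = 1.070, b = 1.000.
sin(ω/2) = (a − b)/(a + b) = 0.07043/2.070 = 0.03402, so ω = 2 arcsin(0.03402) ≈ 3.9°.

3.9°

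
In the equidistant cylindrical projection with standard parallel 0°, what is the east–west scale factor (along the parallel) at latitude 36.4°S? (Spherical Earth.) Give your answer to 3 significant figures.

In the plate carrée (x = Rλ, y = Rφ), meridians are true-scale (h = 1) and parallels are stretched by k = sec φ.
k = 1/cos 36.4° = 1/0.8049 = 1.242.

1.24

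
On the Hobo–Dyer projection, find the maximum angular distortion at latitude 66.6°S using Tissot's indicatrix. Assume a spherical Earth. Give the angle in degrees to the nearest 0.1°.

73.6°

Hobo–Dyer is a cylindrical equal-area projection with standard parallels at ±37.5°. Cylindrical equal-area (φ₀ = 37.5°): h = cos φ / cos 37.5° along meridians, k = cos 37.5° / cos φ along parallels; h·k = 1.
At 66.6°: h = 0.5006, k = 1.998; principal scales a = 1.998, b = 0.5006.
sin(ω/2) = (a − b)/(a + b) = 1.497/2.498 = 0.5992, so ω = 2 arcsin(0.5992) ≈ 73.6°.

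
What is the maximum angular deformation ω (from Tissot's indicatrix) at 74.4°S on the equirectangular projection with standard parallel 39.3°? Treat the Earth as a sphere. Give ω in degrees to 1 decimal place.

In the equirectangular projection with standard parallel φ₀ = 39.3° (x = Rλ cos φ₀, y = Rφ), meridians are true-scale (h = 1) and the parallel scale is k = cos φ₀ / cos φ.
At 74.4°: h = 1.000, k = 2.878; principal scales a = 2.878, b = 1.000.
sin(ω/2) = (a − b)/(a + b) = 1.878/3.878 = 0.4842, so ω = 2 arcsin(0.4842) ≈ 57.9°.

57.9°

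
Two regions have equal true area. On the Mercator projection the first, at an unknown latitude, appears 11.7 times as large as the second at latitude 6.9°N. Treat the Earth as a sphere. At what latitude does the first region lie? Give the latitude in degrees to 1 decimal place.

73.1°

For equal true areas on Mercator, apparent areas scale as sec²φ, so the ratio is cos²φ₂ / cos²φ₁.
cos²φ₂ / cos²φ₁ = 11.7  ⇒  cos φ₁ = cos 6.9° / √11.7 = 0.9928/3.421 = 0.2902.
φ₁ = arccos(0.2902) ≈ 73.1°.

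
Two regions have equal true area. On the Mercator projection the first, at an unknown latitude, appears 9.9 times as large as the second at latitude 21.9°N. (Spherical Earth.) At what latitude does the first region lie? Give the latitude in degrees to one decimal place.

72.8°

For equal true areas on Mercator, apparent areas scale as sec²φ, so the ratio is cos²φ₂ / cos²φ₁.
cos²φ₂ / cos²φ₁ = 9.9  ⇒  cos φ₁ = cos 21.9° / √9.9 = 0.9278/3.146 = 0.2949.
φ₁ = arccos(0.2949) ≈ 72.8°.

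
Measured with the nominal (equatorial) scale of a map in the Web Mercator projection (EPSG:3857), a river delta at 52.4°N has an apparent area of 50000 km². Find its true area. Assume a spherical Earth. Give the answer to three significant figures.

Mercator is conformal, so the point scale is isotropic: h = k = sec φ = 1/cos φ.
Areal scale = k² = sec²φ = 1/cos²(52.4°) = 1/0.6101² = 2.686.
True area = apparent / (areal scale) = 50000 / 2.686 ≈ 18600 km².

18600 km²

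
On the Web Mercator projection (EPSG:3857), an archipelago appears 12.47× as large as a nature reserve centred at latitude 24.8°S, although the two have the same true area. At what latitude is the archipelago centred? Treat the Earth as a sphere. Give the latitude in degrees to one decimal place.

Mercator areal scale is sec²φ, so apparent-area ratio = sec²φ₁ / sec²φ₂ = cos²φ₂ / cos²φ₁.
cos²φ₂ / cos²φ₁ = 12.47  ⇒  cos φ₁ = cos 24.8° / √12.47 = 0.9078/3.531 = 0.2571.
φ₁ = arccos(0.2571) ≈ 75.1°.

75.1°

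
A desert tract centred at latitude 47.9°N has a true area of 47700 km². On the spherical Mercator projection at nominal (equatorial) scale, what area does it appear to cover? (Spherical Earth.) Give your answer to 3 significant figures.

106000 km²

For Mercator, h = k = sec φ (a conformal cylindrical projection has a single point scale, 1/cos φ).
Areal scale = k² = sec²φ = 1/cos²(47.9°) = 1/0.6704² = 2.225.
Apparent area = 47700 × 2.225 ≈ 106000 km².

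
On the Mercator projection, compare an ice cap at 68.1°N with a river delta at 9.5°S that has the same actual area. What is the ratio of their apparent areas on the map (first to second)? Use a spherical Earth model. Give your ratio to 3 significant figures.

6.99

Mercator is conformal with k = sec φ, so areal scale = k² = sec²φ.
At 68.1°: sec²(68.1°) = 1/0.3730² = 7.188.
At 9.5°: sec²(9.5°) = 1/0.9863² = 1.028.
Ratio = 7.188/1.028 = cos²(9.5°)/cos²(68.1°) ≈ 6.99.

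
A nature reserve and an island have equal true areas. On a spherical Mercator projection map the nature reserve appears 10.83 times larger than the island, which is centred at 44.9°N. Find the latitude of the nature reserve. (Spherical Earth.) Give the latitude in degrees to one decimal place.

On Mercator, (apparent₁)/(apparent₂) = sec²φ₁ / sec²φ₂ when true areas are equal.
cos²φ₂ / cos²φ₁ = 10.83  ⇒  cos φ₁ = cos 44.9° / √10.83 = 0.7083/3.291 = 0.2152.
φ₁ = arccos(0.2152) ≈ 77.6°.

77.6°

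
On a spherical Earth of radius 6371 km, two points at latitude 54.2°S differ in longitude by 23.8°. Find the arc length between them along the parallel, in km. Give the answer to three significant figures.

Arc length along a parallel = R cos φ · Δλ (with Δλ in radians).
= 6371 × cos 54.2° × (23.8° × π/180) = 6371 × 0.5850 × 0.4154 ≈ 1550 km.

1550 km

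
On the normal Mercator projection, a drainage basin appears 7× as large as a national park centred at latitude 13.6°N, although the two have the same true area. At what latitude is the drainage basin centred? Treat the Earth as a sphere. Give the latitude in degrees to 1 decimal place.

For equal true areas on Mercator, apparent areas scale as sec²φ, so the ratio is cos²φ₂ / cos²φ₁.
cos²φ₂ / cos²φ₁ = 7  ⇒  cos φ₁ = cos 13.6° / √7 = 0.9720/2.646 = 0.3674.
φ₁ = arccos(0.3674) ≈ 68.4°.

68.4°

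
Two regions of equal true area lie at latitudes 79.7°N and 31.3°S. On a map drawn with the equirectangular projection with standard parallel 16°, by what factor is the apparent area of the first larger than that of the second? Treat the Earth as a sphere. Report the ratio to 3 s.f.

With standard parallel φ₀ = 16°, the equirectangular projection gives x = Rλ cos φ₀, y = Rφ, so h = 1 and k = cos 16° / cos φ.
Areal scale at 79.7°: h·k = 1.000 × 5.376 = 5.376.
Areal scale at 31.3°: h·k = 1.000 × 1.125 = 1.125.
Ratio = 5.376/1.125 ≈ 4.78.

4.78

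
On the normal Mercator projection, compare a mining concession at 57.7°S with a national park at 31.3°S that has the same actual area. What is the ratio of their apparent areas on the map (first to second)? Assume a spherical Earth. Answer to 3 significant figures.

Mercator is conformal with k = sec φ, so areal scale = k² = sec²φ.
At 57.7°: sec²(57.7°) = 1/0.5344² = 3.502.
At 31.3°: sec²(31.3°) = 1/0.8545² = 1.370.
Ratio = 3.502/1.370 = cos²(31.3°)/cos²(57.7°) ≈ 2.56.

2.56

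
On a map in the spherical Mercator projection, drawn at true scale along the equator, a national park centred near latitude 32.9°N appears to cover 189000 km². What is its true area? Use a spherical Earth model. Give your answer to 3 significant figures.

133000 km²

The Mercator projection is conformal; its linear scale factor is the same in every direction and equals sec φ = 1/cos φ.
Areal scale = k² = sec²φ = 1/cos²(32.9°) = 1/0.8396² = 1.419.
True area = apparent / (areal scale) = 189000 / 1.419 ≈ 133000 km².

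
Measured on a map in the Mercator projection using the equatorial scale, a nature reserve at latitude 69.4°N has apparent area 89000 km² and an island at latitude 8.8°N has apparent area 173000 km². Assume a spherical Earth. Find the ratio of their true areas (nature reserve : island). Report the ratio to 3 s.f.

Mercator's areal exaggeration is sec²φ; hence true area = (apparent area) · cos²φ.
True area of nature reserve: 89000 × cos²(69.4°) = 89000 × 0.1238 = 11020 km².
True area of island: 173000 × cos²(8.8°) = 173000 × 0.9766 = 169000 km².
Ratio = 11020 / 169000 ≈ 0.0652.

0.0652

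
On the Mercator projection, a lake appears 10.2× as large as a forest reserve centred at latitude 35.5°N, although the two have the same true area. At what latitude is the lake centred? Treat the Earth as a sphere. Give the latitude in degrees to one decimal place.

Mercator areal scale is sec²φ, so apparent-area ratio = sec²φ₁ / sec²φ₂ = cos²φ₂ / cos²φ₁.
cos²φ₂ / cos²φ₁ = 10.2  ⇒  cos φ₁ = cos 35.5° / √10.2 = 0.8141/3.194 = 0.2549.
φ₁ = arccos(0.2549) ≈ 75.2°.

75.2°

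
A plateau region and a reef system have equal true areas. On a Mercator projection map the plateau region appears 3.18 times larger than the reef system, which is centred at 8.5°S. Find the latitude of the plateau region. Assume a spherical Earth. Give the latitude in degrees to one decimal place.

56.3°

On Mercator, (apparent₁)/(apparent₂) = sec²φ₁ / sec²φ₂ when true areas are equal.
cos²φ₂ / cos²φ₁ = 3.18  ⇒  cos φ₁ = cos 8.5° / √3.18 = 0.9890/1.783 = 0.5546.
φ₁ = arccos(0.5546) ≈ 56.3°.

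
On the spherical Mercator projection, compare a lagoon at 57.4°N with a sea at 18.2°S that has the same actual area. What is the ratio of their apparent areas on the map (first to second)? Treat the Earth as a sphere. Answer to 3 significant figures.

3.11

On Mercator, area is exaggerated by sec²φ = 1/cos²φ.
At 57.4°: sec²(57.4°) = 1/0.5388² = 3.445.
At 18.2°: sec²(18.2°) = 1/0.9500² = 1.108.
Ratio = 3.445/1.108 = cos²(18.2°)/cos²(57.4°) ≈ 3.11.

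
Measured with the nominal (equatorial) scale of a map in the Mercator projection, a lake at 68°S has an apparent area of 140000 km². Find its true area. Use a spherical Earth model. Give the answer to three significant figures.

The Mercator projection is conformal; its linear scale factor is the same in every direction and equals sec φ = 1/cos φ.
Areal scale = k² = sec²φ = 1/cos²(68°) = 1/0.3746² = 7.126.
True area = apparent / (areal scale) = 140000 / 7.126 ≈ 19600 km².

19600 km²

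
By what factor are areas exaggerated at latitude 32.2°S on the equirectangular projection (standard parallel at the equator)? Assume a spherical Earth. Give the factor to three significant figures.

1.18

Plate carrée maps x = Rλ, y = Rφ. The meridian scale is h = 1 and the parallel scale is k = 1/cos φ = sec φ.
Areal scale = h·k = 1 × sec φ; at 32.2°, h = 1.000, k = 1.182, so h·k = 1.182.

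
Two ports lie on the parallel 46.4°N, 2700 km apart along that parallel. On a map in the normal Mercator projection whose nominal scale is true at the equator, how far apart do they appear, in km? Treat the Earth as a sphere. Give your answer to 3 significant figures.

3920 km

For Mercator, h = k = sec φ (a conformal cylindrical projection has a single point scale, 1/cos φ).
Along the parallel, k = sec 46.4° = 1/0.6896 = 1.450.
Map distance = 2700 × 1.450 ≈ 3920 km.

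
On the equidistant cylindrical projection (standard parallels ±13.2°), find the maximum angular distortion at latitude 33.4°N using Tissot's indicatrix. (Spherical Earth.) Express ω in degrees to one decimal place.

8.8°

In the equirectangular projection with standard parallel φ₀ = 13.2° (x = Rλ cos φ₀, y = Rφ), meridians are true-scale (h = 1) and the parallel scale is k = cos φ₀ / cos φ.
At 33.4°: h = 1.000, k = 1.166; principal scales a = 1.166, b = 1.000.
sin(ω/2) = (a − b)/(a + b) = 0.1662/2.166 = 0.07671, so ω = 2 arcsin(0.07671) ≈ 8.8°.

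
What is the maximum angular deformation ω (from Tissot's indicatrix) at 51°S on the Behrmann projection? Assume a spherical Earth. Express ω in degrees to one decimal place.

36.0°

The Behrmann projection is cylindrical equal-area with φ₀ = 30°. Cylindrical equal-area (φ₀ = 30°): h = cos φ / cos 30° along meridians, k = cos 30° / cos φ along parallels; h·k = 1.
At 51°: h = 0.7267, k = 1.376; principal scales a = 1.376, b = 0.7267.
sin(ω/2) = (a − b)/(a + b) = 0.6495/2.103 = 0.3089, so ω = 2 arcsin(0.3089) ≈ 36.0°.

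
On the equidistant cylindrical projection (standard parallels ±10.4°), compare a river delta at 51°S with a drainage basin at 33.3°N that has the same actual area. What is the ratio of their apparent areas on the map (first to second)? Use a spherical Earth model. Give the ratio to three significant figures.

1.33

The equidistant cylindrical projection with φ₀ = 10.4° has h = 1 (meridians true) and k = cos φ₀ / cos φ along parallels.
Areal scale at 51°: h·k = 1.000 × 1.563 = 1.563.
Areal scale at 33.3°: h·k = 1.000 × 1.177 = 1.177.
Ratio = 1.563/1.177 ≈ 1.33.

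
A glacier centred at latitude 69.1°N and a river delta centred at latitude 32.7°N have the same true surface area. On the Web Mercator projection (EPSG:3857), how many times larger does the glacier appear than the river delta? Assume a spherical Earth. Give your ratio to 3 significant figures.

On Mercator, area is exaggerated by sec²φ = 1/cos²φ.
At 69.1°: sec²(69.1°) = 1/0.3567² = 7.858.
At 32.7°: sec²(32.7°) = 1/0.8415² = 1.412.
Ratio = 7.858/1.412 = cos²(32.7°)/cos²(69.1°) ≈ 5.56.

5.56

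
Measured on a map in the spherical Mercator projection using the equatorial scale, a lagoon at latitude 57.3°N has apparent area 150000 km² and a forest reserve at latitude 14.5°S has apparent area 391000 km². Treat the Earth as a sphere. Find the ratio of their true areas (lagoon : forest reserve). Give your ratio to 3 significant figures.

Since Mercator area scale is 1/cos²φ, the true area equals the apparent area multiplied by cos²φ.
True area of lagoon: 150000 × cos²(57.3°) = 150000 × 0.2919 = 43780 km².
True area of forest reserve: 391000 × cos²(14.5°) = 391000 × 0.9373 = 366500 km².
Ratio = 43780 / 366500 ≈ 0.119.

0.119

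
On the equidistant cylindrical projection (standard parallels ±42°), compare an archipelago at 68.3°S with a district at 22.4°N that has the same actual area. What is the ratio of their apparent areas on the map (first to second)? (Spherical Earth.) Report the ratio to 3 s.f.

2.50

In the equirectangular projection with standard parallel φ₀ = 42° (x = Rλ cos φ₀, y = Rφ), meridians are true-scale (h = 1) and the parallel scale is k = cos φ₀ / cos φ.
Areal scale at 68.3°: h·k = 1.000 × 2.010 = 2.010.
Areal scale at 22.4°: h·k = 1.000 × 0.8038 = 0.8038.
Ratio = 2.010/0.8038 ≈ 2.50.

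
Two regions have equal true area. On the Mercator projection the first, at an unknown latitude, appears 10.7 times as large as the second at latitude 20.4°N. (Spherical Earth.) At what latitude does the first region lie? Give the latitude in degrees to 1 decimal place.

For equal true areas on Mercator, apparent areas scale as sec²φ, so the ratio is cos²φ₂ / cos²φ₁.
cos²φ₂ / cos²φ₁ = 10.7  ⇒  cos φ₁ = cos 20.4° / √10.7 = 0.9373/3.271 = 0.2865.
φ₁ = arccos(0.2865) ≈ 73.3°.

73.3°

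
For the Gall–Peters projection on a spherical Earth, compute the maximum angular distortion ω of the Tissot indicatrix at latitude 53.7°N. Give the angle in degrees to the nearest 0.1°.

The Gall–Peters projection is cylindrical equal-area with φ₀ = 45°. For cylindrical equal-area with standard parallel φ₀, h = cos φ / cos φ₀ and k = cos φ₀ / cos φ, so h·k = 1.
At 53.7°: h = 0.8372, k = 1.194; principal scales a = 1.194, b = 0.8372.
sin(ω/2) = (a − b)/(a + b) = 0.3572/2.032 = 0.1758, so ω = 2 arcsin(0.1758) ≈ 20.3°.

20.3°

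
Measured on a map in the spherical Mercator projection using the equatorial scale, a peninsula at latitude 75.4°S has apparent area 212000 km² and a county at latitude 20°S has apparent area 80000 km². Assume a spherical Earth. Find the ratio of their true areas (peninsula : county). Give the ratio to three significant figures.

On Mercator the areal scale is sec²φ, so true area = apparent × cos²φ.
True area of peninsula: 212000 × cos²(75.4°) = 212000 × 0.06354 = 13470 km².
True area of county: 80000 × cos²(20°) = 80000 × 0.8830 = 70640 km².
Ratio = 13470 / 70640 ≈ 0.191.

0.191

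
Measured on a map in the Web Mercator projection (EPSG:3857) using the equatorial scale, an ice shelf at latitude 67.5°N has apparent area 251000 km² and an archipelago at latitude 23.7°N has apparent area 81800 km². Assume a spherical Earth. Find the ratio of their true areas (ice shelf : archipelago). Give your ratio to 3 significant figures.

Since Mercator area scale is 1/cos²φ, the true area equals the apparent area multiplied by cos²φ.
True area of ice shelf: 251000 × cos²(67.5°) = 251000 × 0.1464 = 36760 km².
True area of archipelago: 81800 × cos²(23.7°) = 81800 × 0.8384 = 68580 km².
Ratio = 36760 / 68580 ≈ 0.536.

0.536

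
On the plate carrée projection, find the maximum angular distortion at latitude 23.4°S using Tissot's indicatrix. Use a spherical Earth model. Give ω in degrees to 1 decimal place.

In the plate carrée (x = Rλ, y = Rφ), meridians are true-scale (h = 1) and parallels are stretched by k = sec φ.
At 23.4°: h = 1.000, k = 1.090; principal scales a = 1.090, b = 1.000.
sin(ω/2) = (a − b)/(a + b) = 0.08962/2.090 = 0.04289, so ω = 2 arcsin(0.04289) ≈ 4.9°.

4.9°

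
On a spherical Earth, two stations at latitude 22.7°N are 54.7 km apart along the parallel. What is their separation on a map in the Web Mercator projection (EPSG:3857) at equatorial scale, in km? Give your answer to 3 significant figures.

59.3 km

For Mercator, h = k = sec φ (a conformal cylindrical projection has a single point scale, 1/cos φ).
Along the parallel, k = sec 22.7° = 1/0.9225 = 1.084.
Map distance = 54.7 × 1.084 ≈ 59.3 km.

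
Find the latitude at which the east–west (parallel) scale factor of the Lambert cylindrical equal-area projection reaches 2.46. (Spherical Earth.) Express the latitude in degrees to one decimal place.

The Lambert cylindrical equal-area projection is the cylindrical equal-area projection with its standard parallel at the equator (φ₀ = 0). For cylindrical equal-area with standard parallel φ₀, h = cos φ / cos φ₀ and k = cos φ₀ / cos φ, so h·k = 1.
k = cos φ₀ / cos φ = 2.46  ⇒  cos φ = cos 0° / 2.46 = 0.4065.
φ = arccos(0.4065) ≈ 66.0°.

66.0°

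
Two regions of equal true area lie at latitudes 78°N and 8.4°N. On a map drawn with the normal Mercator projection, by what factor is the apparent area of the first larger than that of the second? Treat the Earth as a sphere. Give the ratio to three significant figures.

Mercator areal scale is sec²φ.
At 78°: sec²(78°) = 1/0.2079² = 23.13.
At 8.4°: sec²(8.4°) = 1/0.9893² = 1.022.
Ratio = 23.13/1.022 = cos²(8.4°)/cos²(78°) ≈ 22.6.

22.6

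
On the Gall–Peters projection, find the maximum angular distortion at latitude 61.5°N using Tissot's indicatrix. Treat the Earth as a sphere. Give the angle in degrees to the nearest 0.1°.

The Gall–Peters projection is cylindrical equal-area with φ₀ = 45°. A cylindrical equal-area projection with standard parallel φ₀ has meridian scale h = cos φ / cos φ₀ and parallel scale k = cos φ₀ / cos φ (so areas are preserved, h·k = 1).
At 61.5°: h = 0.6748, k = 1.482; principal scales a = 1.482, b = 0.6748.
sin(ω/2) = (a − b)/(a + b) = 0.8071/2.157 = 0.3742, so ω = 2 arcsin(0.3742) ≈ 44.0°.

44.0°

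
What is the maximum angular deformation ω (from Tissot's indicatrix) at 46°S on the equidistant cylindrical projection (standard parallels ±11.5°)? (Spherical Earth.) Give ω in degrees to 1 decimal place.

19.6°

In the equirectangular projection with standard parallel φ₀ = 11.5° (x = Rλ cos φ₀, y = Rφ), meridians are true-scale (h = 1) and the parallel scale is k = cos φ₀ / cos φ.
At 46°: h = 1.000, k = 1.411; principal scales a = 1.411, b = 1.000.
sin(ω/2) = (a − b)/(a + b) = 0.4107/2.411 = 0.1704, so ω = 2 arcsin(0.1704) ≈ 19.6°.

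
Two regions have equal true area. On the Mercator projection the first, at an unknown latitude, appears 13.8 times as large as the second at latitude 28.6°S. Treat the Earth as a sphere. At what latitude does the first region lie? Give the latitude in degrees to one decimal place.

76.3°

On Mercator, (apparent₁)/(apparent₂) = sec²φ₁ / sec²φ₂ when true areas are equal.
cos²φ₂ / cos²φ₁ = 13.8  ⇒  cos φ₁ = cos 28.6° / √13.8 = 0.8780/3.715 = 0.2363.
φ₁ = arccos(0.2363) ≈ 76.3°.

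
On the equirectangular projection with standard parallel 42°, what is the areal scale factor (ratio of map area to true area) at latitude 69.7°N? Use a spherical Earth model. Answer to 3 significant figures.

In the equirectangular projection with standard parallel φ₀ = 42° (x = Rλ cos φ₀, y = Rφ), meridians are true-scale (h = 1) and the parallel scale is k = cos φ₀ / cos φ.
Areal scale = h·k = 1 × cos φ₀ / cos φ; at 69.7°, h = 1.000, k = 2.142, so h·k = 2.142.

2.14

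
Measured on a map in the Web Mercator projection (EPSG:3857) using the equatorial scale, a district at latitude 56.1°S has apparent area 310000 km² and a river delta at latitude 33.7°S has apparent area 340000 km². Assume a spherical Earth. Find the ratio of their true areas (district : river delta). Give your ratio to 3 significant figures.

Since Mercator area scale is 1/cos²φ, the true area equals the apparent area multiplied by cos²φ.
True area of district: 310000 × cos²(56.1°) = 310000 × 0.3111 = 96430 km².
True area of river delta: 340000 × cos²(33.7°) = 340000 × 0.6921 = 235300 km².
Ratio = 96430 / 235300 ≈ 0.410.

0.410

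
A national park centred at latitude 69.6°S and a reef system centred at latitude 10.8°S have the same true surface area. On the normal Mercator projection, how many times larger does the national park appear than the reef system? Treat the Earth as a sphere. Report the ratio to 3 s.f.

Mercator is conformal with k = sec φ, so areal scale = k² = sec²φ.
At 69.6°: sec²(69.6°) = 1/0.3486² = 8.230.
At 10.8°: sec²(10.8°) = 1/0.9823² = 1.036.
Ratio = 8.230/1.036 = cos²(10.8°)/cos²(69.6°) ≈ 7.94.

7.94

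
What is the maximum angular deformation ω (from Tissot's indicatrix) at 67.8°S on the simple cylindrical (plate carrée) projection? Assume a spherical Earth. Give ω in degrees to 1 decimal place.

53.7°

Plate carrée maps x = Rλ, y = Rφ. The meridian scale is h = 1 and the parallel scale is k = 1/cos φ = sec φ.
At 67.8°: h = 1.000, k = 2.647; principal scales a = 2.647, b = 1.000.
sin(ω/2) = (a − b)/(a + b) = 1.647/3.647 = 0.4515, so ω = 2 arcsin(0.4515) ≈ 53.7°.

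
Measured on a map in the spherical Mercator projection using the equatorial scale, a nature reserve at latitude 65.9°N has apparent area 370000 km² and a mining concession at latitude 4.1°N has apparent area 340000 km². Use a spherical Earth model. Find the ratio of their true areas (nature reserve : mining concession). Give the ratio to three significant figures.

0.182

Mercator's areal exaggeration is sec²φ; hence true area = (apparent area) · cos²φ.
True area of nature reserve: 370000 × cos²(65.9°) = 370000 × 0.1667 = 61690 km².
True area of mining concession: 340000 × cos²(4.1°) = 340000 × 0.9949 = 338300 km².
Ratio = 61690 / 338300 ≈ 0.182.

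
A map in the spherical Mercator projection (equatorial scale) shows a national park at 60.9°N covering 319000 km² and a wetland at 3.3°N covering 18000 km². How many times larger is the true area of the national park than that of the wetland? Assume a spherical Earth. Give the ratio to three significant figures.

4.21

Since Mercator area scale is 1/cos²φ, the true area equals the apparent area multiplied by cos²φ.
True area of national park: 319000 × cos²(60.9°) = 319000 × 0.2365 = 75450 km².
True area of wetland: 18000 × cos²(3.3°) = 18000 × 0.9967 = 17940 km².
Ratio = 75450 / 17940 ≈ 4.21.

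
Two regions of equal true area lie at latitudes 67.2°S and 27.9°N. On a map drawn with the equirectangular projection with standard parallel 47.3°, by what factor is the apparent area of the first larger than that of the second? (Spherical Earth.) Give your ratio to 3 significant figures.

2.28

With standard parallel φ₀ = 47.3°, the equirectangular projection gives x = Rλ cos φ₀, y = Rφ, so h = 1 and k = cos 47.3° / cos φ.
Areal scale at 67.2°: h·k = 1.000 × 1.750 = 1.750.
Areal scale at 27.9°: h·k = 1.000 × 0.7674 = 0.7674.
Ratio = 1.750/0.7674 ≈ 2.28.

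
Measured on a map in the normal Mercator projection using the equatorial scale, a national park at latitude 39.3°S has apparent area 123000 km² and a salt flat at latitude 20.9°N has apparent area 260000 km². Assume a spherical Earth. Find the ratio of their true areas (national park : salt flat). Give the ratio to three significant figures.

Mercator's areal exaggeration is sec²φ; hence true area = (apparent area) · cos²φ.
True area of national park: 123000 × cos²(39.3°) = 123000 × 0.5988 = 73660 km².
True area of salt flat: 260000 × cos²(20.9°) = 260000 × 0.8727 = 226900 km².
Ratio = 73660 / 226900 ≈ 0.325.

0.325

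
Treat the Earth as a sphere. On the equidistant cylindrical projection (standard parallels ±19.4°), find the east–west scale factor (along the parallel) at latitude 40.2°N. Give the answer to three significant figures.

In the equirectangular projection with standard parallel φ₀ = 19.4° (x = Rλ cos φ₀, y = Rφ), meridians are true-scale (h = 1) and the parallel scale is k = cos φ₀ / cos φ.
k = cos 19.4° / cos 40.2° = 0.9432/0.7638 = 1.235.

1.23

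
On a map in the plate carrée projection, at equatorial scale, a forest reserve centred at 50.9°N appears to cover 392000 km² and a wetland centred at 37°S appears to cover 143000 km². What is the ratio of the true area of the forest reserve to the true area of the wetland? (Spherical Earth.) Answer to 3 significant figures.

On the plate carrée, areal scale = h·k = 1 × sec φ, so true area = apparent × cos φ.
True area of forest reserve: 392000 × cos(50.9°) = 392000 × 0.6307 = 247200 km².
True area of wetland: 143000 × cos(37°) = 143000 × 0.7986 = 114200 km².
Ratio = 247200 / 114200 ≈ 2.16.

2.16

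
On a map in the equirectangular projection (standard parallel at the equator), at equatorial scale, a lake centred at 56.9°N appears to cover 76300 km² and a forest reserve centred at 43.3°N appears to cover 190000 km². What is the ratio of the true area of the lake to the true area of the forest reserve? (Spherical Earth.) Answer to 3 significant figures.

Plate carrée has h = 1 and k = sec φ, giving areal scale sec φ; true area = (apparent area) · cos φ.
True area of lake: 76300 × cos(56.9°) = 76300 × 0.5461 = 41670 km².
True area of forest reserve: 190000 × cos(43.3°) = 190000 × 0.7278 = 138300 km².
Ratio = 41670 / 138300 ≈ 0.301.

0.301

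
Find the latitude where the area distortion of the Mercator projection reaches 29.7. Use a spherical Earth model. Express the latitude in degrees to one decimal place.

79.4°

Mercator areal scale is sec²φ.
sec²φ = 29.7  ⇒  cos²φ = 0.03367  ⇒  cos φ = 0.1835.
φ = arccos(0.1835) ≈ 79.4°.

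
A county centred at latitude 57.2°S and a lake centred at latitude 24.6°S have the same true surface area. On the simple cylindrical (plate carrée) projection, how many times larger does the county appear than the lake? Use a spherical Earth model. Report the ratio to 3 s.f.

1.68

In the plate carrée (x = Rλ, y = Rφ), meridians are true-scale (h = 1) and parallels are stretched by k = sec φ.
Areal scale at 57.2°: h·k = 1.000 × 1.846 = 1.846.
Areal scale at 24.6°: h·k = 1.000 × 1.100 = 1.100.
Ratio = 1.846/1.100 ≈ 1.68.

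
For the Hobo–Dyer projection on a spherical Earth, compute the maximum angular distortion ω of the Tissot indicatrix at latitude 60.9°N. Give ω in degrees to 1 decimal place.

The Hobo–Dyer projection is cylindrical equal-area with φ₀ = 37.5°. A cylindrical equal-area projection with standard parallel φ₀ has meridian scale h = cos φ / cos φ₀ and parallel scale k = cos φ₀ / cos φ (so areas are preserved, h·k = 1).
At 60.9°: h = 0.6130, k = 1.631; principal scales a = 1.631, b = 0.6130.
sin(ω/2) = (a − b)/(a + b) = 1.018/2.244 = 0.4537, so ω = 2 arcsin(0.4537) ≈ 54.0°.

54.0°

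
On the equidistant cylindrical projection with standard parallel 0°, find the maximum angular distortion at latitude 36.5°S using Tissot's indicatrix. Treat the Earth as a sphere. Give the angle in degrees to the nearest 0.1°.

12.5°

In the plate carrée (x = Rλ, y = Rφ), meridians are true-scale (h = 1) and parallels are stretched by k = sec φ.
At 36.5°: h = 1.000, k = 1.244; principal scales a = 1.244, b = 1.000.
sin(ω/2) = (a − b)/(a + b) = 0.2440/2.244 = 0.1087, so ω = 2 arcsin(0.1087) ≈ 12.5°.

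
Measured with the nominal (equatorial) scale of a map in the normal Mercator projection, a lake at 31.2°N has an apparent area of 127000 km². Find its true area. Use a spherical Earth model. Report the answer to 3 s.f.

The Mercator projection is conformal; its linear scale factor is the same in every direction and equals sec φ = 1/cos φ.
Areal scale = k² = sec²φ = 1/cos²(31.2°) = 1/0.8554² = 1.367.
True area = apparent / (areal scale) = 127000 / 1.367 ≈ 92900 km².

92900 km²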